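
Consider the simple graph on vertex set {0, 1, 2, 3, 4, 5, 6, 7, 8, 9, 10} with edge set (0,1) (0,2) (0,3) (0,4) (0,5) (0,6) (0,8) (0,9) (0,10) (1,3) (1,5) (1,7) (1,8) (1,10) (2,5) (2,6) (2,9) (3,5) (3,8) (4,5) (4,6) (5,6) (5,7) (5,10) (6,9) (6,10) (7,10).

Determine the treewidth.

3

A width-3 tree decomposition is:
Bags: B1 = {0, 4, 5, 6}  B2 = {0, 5, 6, 10}  B3 = {0, 1, 5, 10}  B4 = {0, 1, 3, 5}  B5 = {1, 5, 7, 10}  B6 = {0, 2, 5, 6}  B7 = {0, 2, 6, 9}  B8 = {0, 1, 3, 8}
Tree: B1–B2, B2–B3, B3–B4, B3–B5, B2–B6, B6–B7, B4–B8
Each bag holds 4 vertices, so the decomposition has width 3, which upper-bounds the treewidth. For the lower bound, the 4 vertices {0, 1, 3, 8} are pairwise adjacent, and any tree decomposition puts a clique entirely inside one bag — forcing width ≥ 3. The upper and lower bounds meet at 3, so that is the treewidth.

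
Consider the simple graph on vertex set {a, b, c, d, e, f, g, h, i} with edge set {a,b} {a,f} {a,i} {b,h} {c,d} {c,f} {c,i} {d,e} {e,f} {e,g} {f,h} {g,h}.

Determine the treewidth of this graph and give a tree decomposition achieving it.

Every bag has size at most 4, so the width is 4 − 1 = 3 and tw(G) ≤ 3. For the lower bound: the 4 vertex sets {b,g,h}, {e}, {f}, {a,c,d,i} are disjoint, each induces a connected subgraph, and every pair is joined by at least one edge of G. Contracting each set to a single vertex therefore yields K_{4} as a minor, and since treewidth is minor-monotone, tw(G) ≥ tw(K_{4}) = 3. Therefore the treewidth is 3.

Treewidth 3.
One optimal decomposition is:
Bags: B1 = {b, e, g, h}  B2 = {b, e, f, h}  B3 = {a, b, e, f}  B4 = {a, d, e, f}  B5 = {a, c, d, f}  B6 = {a, c, d, i}
Tree: B1–B2, B2–B3, B3–B4, B4–B5, B5–B6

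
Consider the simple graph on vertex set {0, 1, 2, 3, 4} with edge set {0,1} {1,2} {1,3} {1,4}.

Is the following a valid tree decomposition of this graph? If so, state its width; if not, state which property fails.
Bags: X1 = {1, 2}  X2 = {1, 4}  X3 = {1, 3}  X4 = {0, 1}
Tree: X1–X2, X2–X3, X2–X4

Yes; width 1.

Vertex coverage: the bags together contain {0, 1, 2, 3, 4}, the full vertex set. Edge coverage: each edge of G has both endpoints in at least one bag. Running intersection: for every vertex, the bags containing it form a connected subtree. All three properties hold, so this is a valid tree decomposition of width max|bag| − 1 = 1, and hence tw(G) ≤ 1.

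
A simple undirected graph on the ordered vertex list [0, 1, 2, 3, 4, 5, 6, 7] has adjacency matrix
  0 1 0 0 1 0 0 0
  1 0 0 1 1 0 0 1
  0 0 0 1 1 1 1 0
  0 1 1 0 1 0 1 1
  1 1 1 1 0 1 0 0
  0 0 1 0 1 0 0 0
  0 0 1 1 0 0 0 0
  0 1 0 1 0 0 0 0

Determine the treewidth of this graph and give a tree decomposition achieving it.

The largest bag has 3 vertices, giving width 2; this decomposition certifies tw(G) ≤ 2. Conversely, {0, 1, 4} is a clique of size 3, and the vertices of any clique must share a bag in every tree decomposition; so some bag has ≥ 3 vertices and tw(G) ≥ 2. Combining the bounds, tw(G) = 2.

Treewidth 2.
One optimal decomposition is:
Bags: B1 = {2, 4, 5}  B2 = {2, 3, 4}  B3 = {1, 3, 4}  B4 = {2, 3, 6}  B5 = {1, 3, 7}  B6 = {0, 1, 4}
Tree: B1–B2, B2–B3, B2–B4, B3–B5, B3–B6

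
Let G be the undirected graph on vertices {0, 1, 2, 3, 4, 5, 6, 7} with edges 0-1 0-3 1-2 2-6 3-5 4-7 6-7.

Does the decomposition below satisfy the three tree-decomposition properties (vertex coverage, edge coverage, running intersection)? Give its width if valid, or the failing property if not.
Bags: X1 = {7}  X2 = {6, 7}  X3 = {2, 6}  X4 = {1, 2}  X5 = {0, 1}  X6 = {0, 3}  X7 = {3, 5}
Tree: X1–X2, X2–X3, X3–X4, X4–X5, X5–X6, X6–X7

No — vertex 4 appears in no bag.

A tree decomposition must satisfy three properties: every vertex lies in some bag; for every edge, both endpoints lie together in some bag; and for every vertex, the bags containing it form a connected subtree. Here vertex 4 appears in no bag, so the decomposition is invalid.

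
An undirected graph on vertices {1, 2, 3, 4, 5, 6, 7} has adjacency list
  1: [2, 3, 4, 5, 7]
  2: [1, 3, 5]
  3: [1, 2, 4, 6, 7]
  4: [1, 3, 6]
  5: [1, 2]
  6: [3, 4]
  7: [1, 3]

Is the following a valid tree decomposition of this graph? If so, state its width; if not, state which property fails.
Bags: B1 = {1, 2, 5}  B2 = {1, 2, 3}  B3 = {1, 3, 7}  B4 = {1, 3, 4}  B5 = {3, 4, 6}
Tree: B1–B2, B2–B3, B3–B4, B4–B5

Yes; width 2.

Every vertex of G appears in some bag (union = {1, 2, 3, 4, 5, 6, 7}); every edge is covered by a bag; and for each vertex v the set of bags containing v is connected in the bag tree. The decomposition is therefore valid. The largest bag has 3 vertices, so the width is 2.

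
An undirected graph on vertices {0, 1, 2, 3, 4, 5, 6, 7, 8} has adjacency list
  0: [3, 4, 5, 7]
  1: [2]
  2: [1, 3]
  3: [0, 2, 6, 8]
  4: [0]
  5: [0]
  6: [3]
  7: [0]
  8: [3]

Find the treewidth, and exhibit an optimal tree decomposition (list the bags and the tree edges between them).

Treewidth 1.
One optimal decomposition is:
Bags: B1 = {0, 5}  B2 = {0, 3}  B3 = {3, 8}  B4 = {3, 6}  B5 = {2, 3}  B6 = {1, 2}  B7 = {0, 7}  B8 = {0, 4}
Tree: B1–B2, B2–B3, B3–B4, B2–B5, B5–B6, B1–B7, B2–B8

Each bag holds 2 vertices, so the decomposition has width 1, which upper-bounds the treewidth. Since G has at least one edge (e.g. 5–0), it is not an edgeless graph, so tw(G) ≥ 1. Combining the bounds, tw(G) = 1.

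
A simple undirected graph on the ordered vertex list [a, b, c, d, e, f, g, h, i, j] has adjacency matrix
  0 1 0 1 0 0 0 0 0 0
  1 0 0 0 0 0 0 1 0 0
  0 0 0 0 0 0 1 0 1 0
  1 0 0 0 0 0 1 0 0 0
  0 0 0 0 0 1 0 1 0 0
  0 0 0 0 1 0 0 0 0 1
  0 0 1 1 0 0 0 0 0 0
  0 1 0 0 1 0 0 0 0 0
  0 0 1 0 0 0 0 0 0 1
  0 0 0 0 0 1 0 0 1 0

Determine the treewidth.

A width-2 tree decomposition is:
Bags: B1 = {a, b, h}  B2 = {a, d, h}  B3 = {d, g, h}  B4 = {c, g, h}  B5 = {c, h, i}  B6 = {h, i, j}  B7 = {f, h, j}  B8 = {e, f, h}
Tree: B1–B2, B2–B3, B3–B4, B4–B5, B5–B6, B6–B7, B7–B8
Each bag holds 3 vertices, so the decomposition has width 2, which upper-bounds the treewidth. The edges h–b–a–d–g–c–i–j–f–e–h form a cycle, so G is not a tree and its treewidth is at least 2. Hence tw(G) = 2 exactly.

2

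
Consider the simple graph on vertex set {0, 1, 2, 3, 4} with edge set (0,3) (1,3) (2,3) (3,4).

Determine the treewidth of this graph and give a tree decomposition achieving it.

The largest bag has 2 vertices, giving width 1; this decomposition certifies tw(G) ≤ 1. G has an edge, so its treewidth is at least 1. The upper and lower bounds meet at 1, so that is the treewidth.

Treewidth 1.
One optimal decomposition is:
Bags: B1 = {0, 3}  B2 = {3, 4}  B3 = {2, 3}  B4 = {1, 3}
Tree: B1–B2, B1–B3, B3–B4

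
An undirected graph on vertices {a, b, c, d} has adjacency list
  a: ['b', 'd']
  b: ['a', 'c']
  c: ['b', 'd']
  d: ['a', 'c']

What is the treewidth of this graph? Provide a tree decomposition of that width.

Each bag holds 3 vertices, so the decomposition has width 2, which upper-bounds the treewidth. The edges a–b–c–d–a form a cycle, so G is not a tree and its treewidth is at least 2. Hence tw(G) = 2 exactly.

Treewidth 2.
One such decomposition:
Bags: B1 = {a, b, c}  B2 = {a, c, d}
Tree: B1–B2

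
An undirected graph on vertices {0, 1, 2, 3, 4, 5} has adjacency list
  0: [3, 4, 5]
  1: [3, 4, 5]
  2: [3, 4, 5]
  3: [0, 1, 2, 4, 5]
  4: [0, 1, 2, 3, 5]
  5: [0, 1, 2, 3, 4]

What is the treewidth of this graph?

3

A width-3 tree decomposition is:
Bags: B1 = {1, 3, 4, 5}  B2 = {2, 3, 4, 5}  B3 = {0, 3, 4, 5}
Tree: B1–B2, B2–B3
Every bag has size at most 4, so the width is 4 − 1 = 3 and tw(G) ≤ 3. Conversely, {0, 3, 4, 5} is a clique of size 4, and the vertices of any clique must share a bag in every tree decomposition; so some bag has ≥ 4 vertices and tw(G) ≥ 3. Combining the bounds, tw(G) = 3.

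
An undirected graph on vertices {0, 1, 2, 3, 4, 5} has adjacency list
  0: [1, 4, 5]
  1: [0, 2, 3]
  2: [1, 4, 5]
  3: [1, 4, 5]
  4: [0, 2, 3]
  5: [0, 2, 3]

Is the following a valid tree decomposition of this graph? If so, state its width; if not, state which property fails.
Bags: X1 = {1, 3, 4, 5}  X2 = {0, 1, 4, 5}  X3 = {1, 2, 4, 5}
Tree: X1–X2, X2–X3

Vertex coverage: the bags together contain {0, 1, 2, 3, 4, 5}, the full vertex set. Edge coverage: each edge of G has both endpoints in at least one bag. Running intersection: for every vertex, the bags containing it form a connected subtree. All three properties hold, so this is a valid tree decomposition of width max|bag| − 1 = 3, and hence tw(G) ≤ 3.

Yes; width 3.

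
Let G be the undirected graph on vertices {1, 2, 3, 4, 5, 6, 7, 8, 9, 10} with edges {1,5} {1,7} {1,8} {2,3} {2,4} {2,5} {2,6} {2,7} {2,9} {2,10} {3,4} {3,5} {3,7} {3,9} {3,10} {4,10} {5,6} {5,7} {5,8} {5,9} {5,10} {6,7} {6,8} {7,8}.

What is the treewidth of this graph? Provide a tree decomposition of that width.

The largest bag has 4 vertices, giving width 3; this decomposition certifies tw(G) ≤ 3. For the lower bound, the 4 vertices {2, 3, 4, 10} are pairwise adjacent, and any tree decomposition puts a clique entirely inside one bag — forcing width ≥ 3. Hence tw(G) = 3 exactly.

Treewidth 3.
Bags: B1 = {2, 3, 5, 7}  B2 = {2, 3, 5, 9}  B3 = {2, 3, 5, 10}  B4 = {2, 3, 4, 10}  B5 = {2, 5, 6, 7}  B6 = {5, 6, 7, 8}  B7 = {1, 5, 7, 8}
Tree: B1–B2, B2–B3, B3–B4, B1–B5, B5–B6, B6–B7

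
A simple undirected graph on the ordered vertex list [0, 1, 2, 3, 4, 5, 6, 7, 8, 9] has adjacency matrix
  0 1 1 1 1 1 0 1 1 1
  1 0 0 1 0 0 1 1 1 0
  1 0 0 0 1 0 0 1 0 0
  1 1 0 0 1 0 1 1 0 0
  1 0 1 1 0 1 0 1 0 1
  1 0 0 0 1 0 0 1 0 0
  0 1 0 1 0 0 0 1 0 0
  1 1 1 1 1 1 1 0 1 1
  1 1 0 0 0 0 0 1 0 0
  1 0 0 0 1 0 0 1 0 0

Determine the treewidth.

A width-3 tree decomposition is:
Bags: B1 = {0, 1, 7, 8}  B2 = {0, 1, 3, 7}  B3 = {0, 3, 4, 7}  B4 = {1, 3, 6, 7}  B5 = {0, 2, 4, 7}  B6 = {0, 4, 5, 7}  B7 = {0, 4, 7, 9}
Tree: B1–B2, B2–B3, B2–B4, B3–B5, B3–B6, B6–B7
The largest bag has 4 vertices, giving width 3; this decomposition certifies tw(G) ≤ 3. For the lower bound, the 4 vertices {0, 1, 7, 8} are pairwise adjacent, and any tree decomposition puts a clique entirely inside one bag — forcing width ≥ 3. Hence tw(G) = 3 exactly.

3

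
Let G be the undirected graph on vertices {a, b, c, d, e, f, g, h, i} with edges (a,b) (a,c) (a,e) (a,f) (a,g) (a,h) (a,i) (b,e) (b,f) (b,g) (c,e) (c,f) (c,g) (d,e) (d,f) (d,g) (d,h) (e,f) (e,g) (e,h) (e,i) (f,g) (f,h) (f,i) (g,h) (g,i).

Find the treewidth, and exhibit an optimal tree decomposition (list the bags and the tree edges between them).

Every bag has size at most 5, so the width is 5 − 1 = 4 and tw(G) ≤ 4. For the lower bound, the 5 vertices {d, e, f, g, h} are pairwise adjacent, and any tree decomposition puts a clique entirely inside one bag — forcing width ≥ 4. Hence tw(G) = 4 exactly.

Treewidth 4.
Bags: B1 = {a, e, f, g, i}  B2 = {a, e, f, g, h}  B3 = {a, c, e, f, g}  B4 = {a, b, e, f, g}  B5 = {d, e, f, g, h}
Tree: B1–B2, B1–B3, B3–B4, B2–B5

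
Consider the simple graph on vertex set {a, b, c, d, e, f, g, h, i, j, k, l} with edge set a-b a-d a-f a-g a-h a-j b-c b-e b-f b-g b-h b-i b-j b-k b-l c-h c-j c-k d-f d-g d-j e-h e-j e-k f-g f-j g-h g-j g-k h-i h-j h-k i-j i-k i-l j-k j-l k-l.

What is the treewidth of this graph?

A width-4 tree decomposition is:
Bags: B1 = {b, h, i, j, k}  B2 = {b, g, h, j, k}  B3 = {a, b, g, h, j}  B4 = {a, b, f, g, j}  B5 = {a, d, f, g, j}  B6 = {b, c, h, j, k}  B7 = {b, i, j, k, l}  B8 = {b, e, h, j, k}
Tree: B1–B2, B2–B3, B3–B4, B4–B5, B1–B6, B1–B7, B1–B8
The largest bag has 5 vertices, giving width 4; this decomposition certifies tw(G) ≤ 4. Conversely, {a, d, f, g, j} is a clique of size 5, and the vertices of any clique must share a bag in every tree decomposition; so some bag has ≥ 5 vertices and tw(G) ≥ 4. Hence tw(G) = 4 exactly.

4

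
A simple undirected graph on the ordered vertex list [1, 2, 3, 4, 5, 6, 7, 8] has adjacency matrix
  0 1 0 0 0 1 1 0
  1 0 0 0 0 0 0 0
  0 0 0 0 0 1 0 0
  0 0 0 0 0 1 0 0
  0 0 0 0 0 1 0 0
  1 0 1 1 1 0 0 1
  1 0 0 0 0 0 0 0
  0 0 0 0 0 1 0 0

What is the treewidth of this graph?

A width-1 tree decomposition is:
Bags: B1 = {4, 6}  B2 = {1, 6}  B3 = {5, 6}  B4 = {1, 2}  B5 = {3, 6}  B6 = {1, 7}  B7 = {6, 8}
Tree: B1–B2, B2–B3, B2–B4, B2–B5, B2–B6, B2–B7
Each bag holds 2 vertices, so the decomposition has width 1, which upper-bounds the treewidth. Since G has at least one edge (e.g. 6–4), it is not an edgeless graph, so tw(G) ≥ 1. Hence tw(G) = 1 exactly.

1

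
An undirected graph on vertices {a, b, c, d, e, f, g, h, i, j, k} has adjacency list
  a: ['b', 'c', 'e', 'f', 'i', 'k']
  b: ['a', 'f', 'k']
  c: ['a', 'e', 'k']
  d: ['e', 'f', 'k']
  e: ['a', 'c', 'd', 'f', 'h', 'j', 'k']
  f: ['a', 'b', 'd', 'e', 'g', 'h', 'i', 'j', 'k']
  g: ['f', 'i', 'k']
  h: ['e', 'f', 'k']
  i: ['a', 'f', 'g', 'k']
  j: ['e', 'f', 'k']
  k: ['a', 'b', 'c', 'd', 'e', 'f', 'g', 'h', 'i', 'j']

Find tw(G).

3

A width-3 tree decomposition is:
Bags: B1 = {a, f, i, k}  B2 = {a, e, f, k}  B3 = {f, g, i, k}  B4 = {a, c, e, k}  B5 = {e, f, h, k}  B6 = {a, b, f, k}  B7 = {d, e, f, k}  B8 = {e, f, j, k}
Tree: B1–B2, B1–B3, B2–B4, B2–B5, B2–B6, B2–B7, B7–B8
The largest bag has 4 vertices, giving width 3; this decomposition certifies tw(G) ≤ 3. For the lower bound, the 4 vertices {a, c, e, k} are pairwise adjacent, and any tree decomposition puts a clique entirely inside one bag — forcing width ≥ 3. Hence tw(G) = 3 exactly.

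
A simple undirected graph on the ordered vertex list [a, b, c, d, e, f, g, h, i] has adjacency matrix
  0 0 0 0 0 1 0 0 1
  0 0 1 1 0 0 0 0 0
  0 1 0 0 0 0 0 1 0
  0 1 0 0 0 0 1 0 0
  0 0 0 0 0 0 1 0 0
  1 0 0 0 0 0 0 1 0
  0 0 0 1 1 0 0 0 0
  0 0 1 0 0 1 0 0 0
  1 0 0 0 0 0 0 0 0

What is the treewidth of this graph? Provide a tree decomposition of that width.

Each bag holds 2 vertices, so the decomposition has width 1, which upper-bounds the treewidth. G has an edge, so its treewidth is at least 1. Hence tw(G) = 1 exactly.

Treewidth 1.
Bags: B1 = {e, g}  B2 = {d, g}  B3 = {b, d}  B4 = {b, c}  B5 = {c, h}  B6 = {f, h}  B7 = {a, f}  B8 = {a, i}
Tree: B1–B2, B2–B3, B3–B4, B4–B5, B5–B6, B6–B7, B7–B8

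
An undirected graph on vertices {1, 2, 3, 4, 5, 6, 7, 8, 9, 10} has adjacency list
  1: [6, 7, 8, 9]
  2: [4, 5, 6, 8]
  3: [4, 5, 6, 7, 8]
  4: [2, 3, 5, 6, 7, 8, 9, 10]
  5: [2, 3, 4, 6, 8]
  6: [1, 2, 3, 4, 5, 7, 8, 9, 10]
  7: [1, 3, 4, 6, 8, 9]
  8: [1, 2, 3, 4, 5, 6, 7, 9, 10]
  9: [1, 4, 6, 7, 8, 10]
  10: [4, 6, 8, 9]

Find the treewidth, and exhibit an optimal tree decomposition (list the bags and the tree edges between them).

The largest bag has 5 vertices, giving width 4; this decomposition certifies tw(G) ≤ 4. For the lower bound, the 5 vertices {1, 6, 7, 8, 9} are pairwise adjacent, and any tree decomposition puts a clique entirely inside one bag — forcing width ≥ 4. The upper and lower bounds meet at 4, so that is the treewidth.

Treewidth 4.
One optimal decomposition is:
Bags: B1 = {4, 6, 7, 8, 9}  B2 = {1, 6, 7, 8, 9}  B3 = {3, 4, 6, 7, 8}  B4 = {4, 6, 8, 9, 10}  B5 = {3, 4, 5, 6, 8}  B6 = {2, 4, 5, 6, 8}
Tree: B1–B2, B1–B3, B1–B4, B3–B5, B5–B6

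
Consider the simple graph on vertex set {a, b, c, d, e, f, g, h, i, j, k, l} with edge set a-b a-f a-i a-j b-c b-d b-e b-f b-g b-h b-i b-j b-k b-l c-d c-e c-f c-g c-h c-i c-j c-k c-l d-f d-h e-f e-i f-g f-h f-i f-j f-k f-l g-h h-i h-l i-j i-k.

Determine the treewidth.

A width-4 tree decomposition is:
Bags: B1 = {a, b, f, i, j}  B2 = {b, c, f, i, j}  B3 = {b, c, f, h, i}  B4 = {b, c, f, h, l}  B5 = {b, c, e, f, i}  B6 = {b, c, f, g, h}  B7 = {b, c, f, i, k}  B8 = {b, c, d, f, h}
Tree: B1–B2, B2–B3, B3–B4, B2–B5, B4–B6, B3–B7, B4–B8
Each bag holds 5 vertices, so the decomposition has width 4, which upper-bounds the treewidth. For the lower bound, the 5 vertices {b, c, f, i, j} are pairwise adjacent, and any tree decomposition puts a clique entirely inside one bag — forcing width ≥ 4. Hence tw(G) = 4 exactly.

4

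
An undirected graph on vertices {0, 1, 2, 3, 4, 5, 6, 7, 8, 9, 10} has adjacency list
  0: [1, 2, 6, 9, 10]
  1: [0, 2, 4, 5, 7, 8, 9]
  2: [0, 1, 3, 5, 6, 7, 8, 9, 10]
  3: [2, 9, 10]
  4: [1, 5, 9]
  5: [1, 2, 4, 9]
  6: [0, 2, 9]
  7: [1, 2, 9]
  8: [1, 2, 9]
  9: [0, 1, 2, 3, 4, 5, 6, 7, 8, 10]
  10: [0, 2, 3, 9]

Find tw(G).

3

A width-3 tree decomposition is:
Bags: B1 = {1, 2, 8, 9}  B2 = {0, 1, 2, 9}  B3 = {0, 2, 6, 9}  B4 = {1, 2, 5, 9}  B5 = {0, 2, 9, 10}  B6 = {1, 4, 5, 9}  B7 = {1, 2, 7, 9}  B8 = {2, 3, 9, 10}
Tree: B1–B2, B2–B3, B2–B4, B3–B5, B4–B6, B1–B7, B5–B8
Every bag has size at most 4, so the width is 4 − 1 = 3 and tw(G) ≤ 3. For the lower bound, the 4 vertices {0, 1, 2, 9} are pairwise adjacent, and any tree decomposition puts a clique entirely inside one bag — forcing width ≥ 3. The upper and lower bounds meet at 3, so that is the treewidth.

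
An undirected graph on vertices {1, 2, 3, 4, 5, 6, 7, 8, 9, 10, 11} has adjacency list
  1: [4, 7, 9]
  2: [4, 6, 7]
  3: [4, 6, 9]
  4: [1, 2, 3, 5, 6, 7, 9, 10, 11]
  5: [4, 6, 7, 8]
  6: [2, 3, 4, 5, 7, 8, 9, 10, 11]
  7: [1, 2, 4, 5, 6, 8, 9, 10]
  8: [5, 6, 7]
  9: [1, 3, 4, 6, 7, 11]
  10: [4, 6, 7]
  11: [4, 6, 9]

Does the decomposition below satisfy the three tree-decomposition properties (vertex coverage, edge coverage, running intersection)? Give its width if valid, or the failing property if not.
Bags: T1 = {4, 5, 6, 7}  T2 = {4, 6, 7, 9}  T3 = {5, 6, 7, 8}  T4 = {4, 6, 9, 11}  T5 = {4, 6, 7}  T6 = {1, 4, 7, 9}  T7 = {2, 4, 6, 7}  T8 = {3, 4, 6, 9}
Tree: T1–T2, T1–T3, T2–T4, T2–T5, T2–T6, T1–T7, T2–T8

A tree decomposition must satisfy three properties: every vertex lies in some bag; for every edge, both endpoints lie together in some bag; and for every vertex, the bags containing it form a connected subtree. Here vertex 10 appears in no bag, so the decomposition is invalid.

No — vertex 10 appears in no bag.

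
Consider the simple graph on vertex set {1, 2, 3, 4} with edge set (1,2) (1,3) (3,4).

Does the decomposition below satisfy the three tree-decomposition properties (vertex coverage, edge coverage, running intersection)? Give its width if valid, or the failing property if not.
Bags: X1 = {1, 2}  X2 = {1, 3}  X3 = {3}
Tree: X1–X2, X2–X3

No — vertex 4 appears in no bag.

A tree decomposition must satisfy three properties: every vertex lies in some bag; for every edge, both endpoints lie together in some bag; and for every vertex, the bags containing it form a connected subtree. Here vertex 4 appears in no bag, so the decomposition is invalid.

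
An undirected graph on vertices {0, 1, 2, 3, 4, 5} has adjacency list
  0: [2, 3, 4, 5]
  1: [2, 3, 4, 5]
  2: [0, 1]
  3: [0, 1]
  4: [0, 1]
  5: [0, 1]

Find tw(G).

A width-2 tree decomposition is:
Bags: B1 = {0, 1, 4}  B2 = {0, 1, 3}  B3 = {0, 1, 2}  B4 = {0, 1, 5}
Tree: B1–B2, B2–B3, B3–B4
Each bag holds 3 vertices, so the decomposition has width 2, which upper-bounds the treewidth. Since 4–0–3–1–4 is a cycle in G, G is not acyclic. Forests are exactly the graphs of treewidth ≤ 1, so tw(G) ≥ 2. Combining the bounds, tw(G) = 2.

2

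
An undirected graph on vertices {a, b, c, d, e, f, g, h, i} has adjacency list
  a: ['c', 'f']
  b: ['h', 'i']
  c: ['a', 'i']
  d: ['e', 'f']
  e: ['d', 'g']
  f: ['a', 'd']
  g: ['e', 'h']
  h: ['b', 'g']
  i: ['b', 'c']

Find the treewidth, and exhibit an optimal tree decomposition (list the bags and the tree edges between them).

Treewidth 2.
One optimal decomposition is:
Bags: B1 = {d, e, g}  B2 = {d, g, h}  B3 = {b, d, h}  B4 = {b, d, i}  B5 = {c, d, i}  B6 = {a, c, d}  B7 = {a, d, f}
Tree: B1–B2, B2–B3, B3–B4, B4–B5, B5–B6, B6–B7

The largest bag has 3 vertices, giving width 2; this decomposition certifies tw(G) ≤ 2. The edges d–e–g–h–b–i–c–a–f–d form a cycle, so G is not a tree and its treewidth is at least 2. The upper and lower bounds meet at 2, so that is the treewidth.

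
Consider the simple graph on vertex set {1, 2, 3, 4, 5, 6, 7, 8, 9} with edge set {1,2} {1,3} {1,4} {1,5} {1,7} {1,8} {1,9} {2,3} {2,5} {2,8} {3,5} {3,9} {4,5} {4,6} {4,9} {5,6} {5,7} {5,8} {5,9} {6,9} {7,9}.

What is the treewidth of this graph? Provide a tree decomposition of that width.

Every bag has size at most 4, so the width is 4 − 1 = 3 and tw(G) ≤ 3. Conversely, {1, 2, 5, 8} is a clique of size 4, and the vertices of any clique must share a bag in every tree decomposition; so some bag has ≥ 4 vertices and tw(G) ≥ 3. The upper and lower bounds meet at 3, so that is the treewidth.

Treewidth 3.
One such decomposition:
Bags: B1 = {1, 2, 3, 5}  B2 = {1, 2, 5, 8}  B3 = {1, 3, 5, 9}  B4 = {1, 5, 7, 9}  B5 = {1, 4, 5, 9}  B6 = {4, 5, 6, 9}
Tree: B1–B2, B1–B3, B3–B4, B4–B5, B5–B6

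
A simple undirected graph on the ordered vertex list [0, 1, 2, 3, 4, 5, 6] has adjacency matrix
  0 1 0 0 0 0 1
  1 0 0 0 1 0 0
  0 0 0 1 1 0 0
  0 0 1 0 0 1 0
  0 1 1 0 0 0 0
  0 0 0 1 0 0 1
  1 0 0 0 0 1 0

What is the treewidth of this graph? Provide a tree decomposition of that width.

The largest bag has 3 vertices, giving width 2; this decomposition certifies tw(G) ≤ 2. The edges 6–5–3–2–4–1–0–6 form a cycle, so G is not a tree and its treewidth is at least 2. Combining the bounds, tw(G) = 2.

Treewidth 2.
One optimal decomposition is:
Bags: B1 = {3, 5, 6}  B2 = {2, 3, 6}  B3 = {2, 4, 6}  B4 = {1, 4, 6}  B5 = {0, 1, 6}
Tree: B1–B2, B2–B3, B3–B4, B4–B5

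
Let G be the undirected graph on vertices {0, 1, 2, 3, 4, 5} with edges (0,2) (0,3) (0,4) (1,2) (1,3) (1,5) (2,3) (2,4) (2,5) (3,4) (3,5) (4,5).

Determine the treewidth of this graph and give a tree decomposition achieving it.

The largest bag has 4 vertices, giving width 3; this decomposition certifies tw(G) ≤ 3. On the other hand G contains the 4-clique {1, 2, 3, 5}. A clique must lie in a single bag of any decomposition, so no decomposition can have width below 3. Hence tw(G) = 3 exactly.

Treewidth 3.
One optimal decomposition is:
Bags: B1 = {2, 3, 4, 5}  B2 = {1, 2, 3, 5}  B3 = {0, 2, 3, 4}
Tree: B1–B2, B1–B3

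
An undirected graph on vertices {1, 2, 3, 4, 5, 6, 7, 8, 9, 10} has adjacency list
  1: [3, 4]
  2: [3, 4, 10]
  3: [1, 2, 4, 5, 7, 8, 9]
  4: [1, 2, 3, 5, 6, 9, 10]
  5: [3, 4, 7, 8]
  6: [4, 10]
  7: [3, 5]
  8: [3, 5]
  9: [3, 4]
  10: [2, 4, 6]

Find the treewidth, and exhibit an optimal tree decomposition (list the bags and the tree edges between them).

Treewidth 2.
One such decomposition:
Bags: B1 = {2, 4, 10}  B2 = {4, 6, 10}  B3 = {2, 3, 4}  B4 = {3, 4, 5}  B5 = {3, 5, 7}  B6 = {3, 4, 9}  B7 = {1, 3, 4}  B8 = {3, 5, 8}
Tree: B1–B2, B1–B3, B3–B4, B4–B5, B4–B6, B4–B7, B4–B8

Each bag holds 3 vertices, so the decomposition has width 2, which upper-bounds the treewidth. On the other hand G contains the 3-clique {2, 4, 10}. A clique must lie in a single bag of any decomposition, so no decomposition can have width below 2. The upper and lower bounds meet at 2, so that is the treewidth.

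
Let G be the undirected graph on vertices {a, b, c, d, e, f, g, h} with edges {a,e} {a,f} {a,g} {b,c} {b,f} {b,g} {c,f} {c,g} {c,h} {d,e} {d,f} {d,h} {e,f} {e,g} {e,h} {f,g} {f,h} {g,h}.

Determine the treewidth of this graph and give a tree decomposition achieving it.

Treewidth 3.
Bags: B1 = {c, f, g, h}  B2 = {b, c, f, g}  B3 = {e, f, g, h}  B4 = {a, e, f, g}  B5 = {d, e, f, h}
Tree: B1–B2, B1–B3, B3–B4, B3–B5

Every bag has size at most 4, so the width is 4 − 1 = 3 and tw(G) ≤ 3. For the lower bound, the 4 vertices {d, e, f, h} are pairwise adjacent, and any tree decomposition puts a clique entirely inside one bag — forcing width ≥ 3. The upper and lower bounds meet at 3, so that is the treewidth.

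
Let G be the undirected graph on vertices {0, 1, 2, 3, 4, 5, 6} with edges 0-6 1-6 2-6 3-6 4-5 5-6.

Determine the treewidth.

1

A width-1 tree decomposition is:
Bags: B1 = {1, 6}  B2 = {5, 6}  B3 = {4, 5}  B4 = {2, 6}  B5 = {0, 6}  B6 = {3, 6}
Tree: B1–B2, B2–B3, B1–B4, B1–B5, B4–B6
Each bag holds 2 vertices, so the decomposition has width 1, which upper-bounds the treewidth. Any graph with an edge has treewidth ≥ 1, and G has the edge 1–6. Therefore the treewidth is 1.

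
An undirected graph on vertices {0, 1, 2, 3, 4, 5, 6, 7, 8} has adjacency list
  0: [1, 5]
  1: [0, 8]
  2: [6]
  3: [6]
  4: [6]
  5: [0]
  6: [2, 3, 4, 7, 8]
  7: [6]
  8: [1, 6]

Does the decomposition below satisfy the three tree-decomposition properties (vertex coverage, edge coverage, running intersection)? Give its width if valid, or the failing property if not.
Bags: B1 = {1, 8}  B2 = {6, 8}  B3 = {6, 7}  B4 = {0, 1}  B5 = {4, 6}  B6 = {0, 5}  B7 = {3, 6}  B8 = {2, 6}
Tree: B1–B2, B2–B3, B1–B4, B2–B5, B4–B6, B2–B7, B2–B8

Yes; width 1.

Vertex coverage: the bags together contain {0, 1, 2, 3, 4, 5, 6, 7, 8}, the full vertex set. Edge coverage: each edge of G has both endpoints in at least one bag. Running intersection: for every vertex, the bags containing it form a connected subtree. All three properties hold, so this is a valid tree decomposition of width max|bag| − 1 = 1, and hence tw(G) ≤ 1.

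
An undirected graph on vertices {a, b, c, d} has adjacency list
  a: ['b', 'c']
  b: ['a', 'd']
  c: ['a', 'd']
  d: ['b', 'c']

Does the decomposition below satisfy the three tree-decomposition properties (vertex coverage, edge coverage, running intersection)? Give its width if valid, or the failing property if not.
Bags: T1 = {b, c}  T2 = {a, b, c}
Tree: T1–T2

No — vertex d appears in no bag.

A tree decomposition must satisfy three properties: every vertex lies in some bag; for every edge, both endpoints lie together in some bag; and for every vertex, the bags containing it form a connected subtree. Here vertex d appears in no bag, so the decomposition is invalid.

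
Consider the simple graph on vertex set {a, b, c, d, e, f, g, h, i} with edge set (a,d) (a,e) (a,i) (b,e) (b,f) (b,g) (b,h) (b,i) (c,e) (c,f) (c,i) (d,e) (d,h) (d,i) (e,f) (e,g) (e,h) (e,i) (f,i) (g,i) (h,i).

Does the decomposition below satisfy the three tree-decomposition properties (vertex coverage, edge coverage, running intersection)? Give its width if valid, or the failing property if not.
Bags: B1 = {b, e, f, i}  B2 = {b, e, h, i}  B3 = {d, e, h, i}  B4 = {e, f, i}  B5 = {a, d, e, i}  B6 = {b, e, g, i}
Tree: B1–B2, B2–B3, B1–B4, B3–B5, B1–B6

A tree decomposition must satisfy three properties: every vertex lies in some bag; for every edge, both endpoints lie together in some bag; and for every vertex, the bags containing it form a connected subtree. Here vertex c appears in no bag, so the decomposition is invalid.

No — vertex c appears in no bag.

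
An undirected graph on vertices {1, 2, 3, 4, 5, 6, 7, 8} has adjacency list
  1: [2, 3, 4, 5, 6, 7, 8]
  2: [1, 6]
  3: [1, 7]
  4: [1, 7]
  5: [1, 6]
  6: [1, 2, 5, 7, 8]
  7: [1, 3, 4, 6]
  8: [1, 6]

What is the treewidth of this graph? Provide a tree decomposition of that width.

Treewidth 2.
One optimal decomposition is:
Bags: B1 = {1, 6, 7}  B2 = {1, 4, 7}  B3 = {1, 5, 6}  B4 = {1, 2, 6}  B5 = {1, 6, 8}  B6 = {1, 3, 7}
Tree: B1–B2, B1–B3, B3–B4, B4–B5, B1–B6

Every bag has size at most 3, so the width is 3 − 1 = 2 and tw(G) ≤ 2. Conversely, {1, 3, 7} is a clique of size 3, and the vertices of any clique must share a bag in every tree decomposition; so some bag has ≥ 3 vertices and tw(G) ≥ 2. Hence tw(G) = 2 exactly.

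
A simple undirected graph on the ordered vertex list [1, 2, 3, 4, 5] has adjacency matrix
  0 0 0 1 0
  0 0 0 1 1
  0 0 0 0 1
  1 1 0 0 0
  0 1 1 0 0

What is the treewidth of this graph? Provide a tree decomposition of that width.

Each bag holds 2 vertices, so the decomposition has width 1, which upper-bounds the treewidth. Any graph with an edge has treewidth ≥ 1, and G has the edge 3–5. Combining the bounds, tw(G) = 1.

Treewidth 1.
One optimal decomposition is:
Bags: B1 = {3, 5}  B2 = {2, 5}  B3 = {2, 4}  B4 = {1, 4}
Tree: B1–B2, B2–B3, B3–B4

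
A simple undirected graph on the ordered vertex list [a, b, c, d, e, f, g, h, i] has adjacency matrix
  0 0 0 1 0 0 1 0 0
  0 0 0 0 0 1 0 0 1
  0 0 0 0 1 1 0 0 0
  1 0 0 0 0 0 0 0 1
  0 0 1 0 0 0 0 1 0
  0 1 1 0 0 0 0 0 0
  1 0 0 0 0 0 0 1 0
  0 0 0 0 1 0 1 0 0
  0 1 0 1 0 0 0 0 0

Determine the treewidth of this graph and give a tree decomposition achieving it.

Treewidth 2.
One optimal decomposition is:
Bags: B1 = {c, e, f}  B2 = {b, e, f}  B3 = {b, e, i}  B4 = {d, e, i}  B5 = {a, d, e}  B6 = {a, e, g}  B7 = {e, g, h}
Tree: B1–B2, B2–B3, B3–B4, B4–B5, B5–B6, B6–B7

Every bag has size at most 3, so the width is 3 − 1 = 2 and tw(G) ≤ 2. Since e–c–f–b–i–d–a–g–h–e is a cycle in G, G is not acyclic. Forests are exactly the graphs of treewidth ≤ 1, so tw(G) ≥ 2. Therefore the treewidth is 2.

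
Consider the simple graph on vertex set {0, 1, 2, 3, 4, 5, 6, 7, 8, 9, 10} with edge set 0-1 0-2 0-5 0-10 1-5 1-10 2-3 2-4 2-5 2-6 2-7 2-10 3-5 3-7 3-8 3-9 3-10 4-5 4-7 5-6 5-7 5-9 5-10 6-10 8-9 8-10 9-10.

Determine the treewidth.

3

A width-3 tree decomposition is:
Bags: B1 = {2, 3, 5, 10}  B2 = {2, 3, 5, 7}  B3 = {0, 2, 5, 10}  B4 = {2, 4, 5, 7}  B5 = {0, 1, 5, 10}  B6 = {3, 5, 9, 10}  B7 = {3, 8, 9, 10}  B8 = {2, 5, 6, 10}
Tree: B1–B2, B1–B3, B2–B4, B3–B5, B1–B6, B6–B7, B1–B8
Every bag has size at most 4, so the width is 4 − 1 = 3 and tw(G) ≤ 3. Conversely, {3, 8, 9, 10} is a clique of size 4, and the vertices of any clique must share a bag in every tree decomposition; so some bag has ≥ 4 vertices and tw(G) ≥ 3. Hence tw(G) = 3 exactly.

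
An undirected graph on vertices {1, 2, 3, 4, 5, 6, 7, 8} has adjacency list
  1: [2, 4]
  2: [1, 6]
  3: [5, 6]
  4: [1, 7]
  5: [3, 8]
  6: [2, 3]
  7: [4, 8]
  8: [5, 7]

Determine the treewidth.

A width-2 tree decomposition is:
Bags: B1 = {1, 2, 4}  B2 = {2, 4, 7}  B3 = {2, 7, 8}  B4 = {2, 5, 8}  B5 = {2, 3, 5}  B6 = {2, 3, 6}
Tree: B1–B2, B2–B3, B3–B4, B4–B5, B5–B6
Each bag holds 3 vertices, so the decomposition has width 2, which upper-bounds the treewidth. For the lower bound, G contains the cycle 2–1–4–7–8–5–3–6–2, so G is not a forest; only forests have treewidth ≤ 1, hence tw(G) ≥ 2. Hence tw(G) = 2 exactly.

2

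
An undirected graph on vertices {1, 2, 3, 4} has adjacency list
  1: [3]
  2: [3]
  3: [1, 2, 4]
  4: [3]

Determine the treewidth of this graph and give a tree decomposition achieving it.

Each bag holds 2 vertices, so the decomposition has width 1, which upper-bounds the treewidth. Since G has at least one edge (e.g. 2–3), it is not an edgeless graph, so tw(G) ≥ 1. The upper and lower bounds meet at 1, so that is the treewidth.

Treewidth 1.
One optimal decomposition is:
Bags: B1 = {2, 3}  B2 = {1, 3}  B3 = {3, 4}
Tree: B1–B2, B2–B3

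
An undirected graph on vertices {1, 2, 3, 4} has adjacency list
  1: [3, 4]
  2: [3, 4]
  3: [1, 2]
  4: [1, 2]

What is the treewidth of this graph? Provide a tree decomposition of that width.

Each bag holds 3 vertices, so the decomposition has width 2, which upper-bounds the treewidth. The edges 1–4–2–3–1 form a cycle, so G is not a tree and its treewidth is at least 2. Therefore the treewidth is 2.

Treewidth 2.
Bags: B1 = {1, 2, 4}  B2 = {1, 2, 3}
Tree: B1–B2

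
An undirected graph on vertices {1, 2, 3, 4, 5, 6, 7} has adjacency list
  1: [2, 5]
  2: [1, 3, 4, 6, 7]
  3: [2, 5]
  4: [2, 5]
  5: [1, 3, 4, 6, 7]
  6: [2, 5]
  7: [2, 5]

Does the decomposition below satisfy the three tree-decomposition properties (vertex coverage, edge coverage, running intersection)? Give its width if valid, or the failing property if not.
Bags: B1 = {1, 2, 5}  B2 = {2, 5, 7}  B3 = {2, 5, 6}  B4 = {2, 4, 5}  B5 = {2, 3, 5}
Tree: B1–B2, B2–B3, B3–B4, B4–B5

Yes; width 2.

Checking the three conditions: (i) the bags cover all of {1, 2, 3, 4, 5, 6, 7}; (ii) for each edge, some bag contains both endpoints; (iii) the bags containing any fixed vertex form a subtree. All hold, so the decomposition is valid with width 3 − 1 = 2.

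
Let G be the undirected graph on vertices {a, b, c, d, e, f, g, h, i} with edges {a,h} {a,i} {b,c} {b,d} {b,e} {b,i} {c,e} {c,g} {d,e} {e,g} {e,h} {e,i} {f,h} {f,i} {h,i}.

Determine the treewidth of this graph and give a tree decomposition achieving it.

Each bag holds 3 vertices, so the decomposition has width 2, which upper-bounds the treewidth. On the other hand G contains the 3-clique {a, h, i}. A clique must lie in a single bag of any decomposition, so no decomposition can have width below 2. Therefore the treewidth is 2.

Treewidth 2.
Bags: B1 = {f, h, i}  B2 = {e, h, i}  B3 = {a, h, i}  B4 = {b, e, i}  B5 = {b, d, e}  B6 = {b, c, e}  B7 = {c, e, g}
Tree: B1–B2, B1–B3, B2–B4, B4–B5, B4–B6, B6–B7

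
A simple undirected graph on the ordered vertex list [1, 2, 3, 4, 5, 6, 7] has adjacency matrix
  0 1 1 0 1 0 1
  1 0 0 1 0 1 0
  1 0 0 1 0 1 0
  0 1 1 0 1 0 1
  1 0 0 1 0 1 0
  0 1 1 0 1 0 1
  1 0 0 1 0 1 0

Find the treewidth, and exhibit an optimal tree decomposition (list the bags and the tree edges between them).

Each bag holds 4 vertices, so the decomposition has width 3, which upper-bounds the treewidth. For the lower bound: the 4 vertex sets {3,6}, {1,7}, {4}, {5} are disjoint, each induces a connected subgraph, and every pair is joined by at least one edge of G. Contracting each set to a single vertex therefore yields K_{4} as a minor, and since treewidth is minor-monotone, tw(G) ≥ tw(K_{4}) = 3. Combining the bounds, tw(G) = 3.

Treewidth 3.
Bags: B1 = {1, 3, 4, 6}  B2 = {1, 4, 6, 7}  B3 = {1, 4, 5, 6}  B4 = {1, 2, 4, 6}
Tree: B1–B2, B2–B3, B3–B4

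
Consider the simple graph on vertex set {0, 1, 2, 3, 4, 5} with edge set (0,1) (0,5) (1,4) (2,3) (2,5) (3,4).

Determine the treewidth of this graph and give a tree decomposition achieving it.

Treewidth 2.
One optimal decomposition is:
Bags: B1 = {1, 3, 4}  B2 = {1, 2, 3}  B3 = {1, 2, 5}  B4 = {0, 1, 5}
Tree: B1–B2, B2–B3, B3–B4

Each bag holds 3 vertices, so the decomposition has width 2, which upper-bounds the treewidth. For the lower bound, G contains the cycle 1–4–3–2–5–0–1, so G is not a forest; only forests have treewidth ≤ 1, hence tw(G) ≥ 2. Combining the bounds, tw(G) = 2.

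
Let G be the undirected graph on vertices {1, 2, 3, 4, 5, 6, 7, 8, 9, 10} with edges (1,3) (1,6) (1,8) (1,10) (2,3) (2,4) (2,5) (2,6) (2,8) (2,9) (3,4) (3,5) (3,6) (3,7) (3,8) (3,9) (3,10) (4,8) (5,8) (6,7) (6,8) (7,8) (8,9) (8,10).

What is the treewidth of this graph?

3

A width-3 tree decomposition is:
Bags: B1 = {2, 3, 4, 8}  B2 = {2, 3, 8, 9}  B3 = {2, 3, 6, 8}  B4 = {1, 3, 6, 8}  B5 = {2, 3, 5, 8}  B6 = {3, 6, 7, 8}  B7 = {1, 3, 8, 10}
Tree: B1–B2, B2–B3, B3–B4, B3–B5, B3–B6, B4–B7
Each bag holds 4 vertices, so the decomposition has width 3, which upper-bounds the treewidth. On the other hand G contains the 4-clique {1, 3, 8, 10}. A clique must lie in a single bag of any decomposition, so no decomposition can have width below 3. Hence tw(G) = 3 exactly.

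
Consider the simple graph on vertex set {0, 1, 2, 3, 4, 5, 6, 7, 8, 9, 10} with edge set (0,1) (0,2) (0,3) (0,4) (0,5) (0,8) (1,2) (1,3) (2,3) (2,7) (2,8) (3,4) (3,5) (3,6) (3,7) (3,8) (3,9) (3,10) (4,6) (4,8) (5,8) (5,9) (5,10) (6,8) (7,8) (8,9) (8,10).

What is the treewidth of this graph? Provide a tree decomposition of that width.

Treewidth 3.
One optimal decomposition is:
Bags: B1 = {3, 4, 6, 8}  B2 = {0, 3, 4, 8}  B3 = {0, 3, 5, 8}  B4 = {0, 2, 3, 8}  B5 = {3, 5, 8, 10}  B6 = {0, 1, 2, 3}  B7 = {2, 3, 7, 8}  B8 = {3, 5, 8, 9}
Tree: B1–B2, B2–B3, B2–B4, B3–B5, B4–B6, B4–B7, B5–B8

Each bag holds 4 vertices, so the decomposition has width 3, which upper-bounds the treewidth. Conversely, {0, 2, 3, 8} is a clique of size 4, and the vertices of any clique must share a bag in every tree decomposition; so some bag has ≥ 4 vertices and tw(G) ≥ 3. Combining the bounds, tw(G) = 3.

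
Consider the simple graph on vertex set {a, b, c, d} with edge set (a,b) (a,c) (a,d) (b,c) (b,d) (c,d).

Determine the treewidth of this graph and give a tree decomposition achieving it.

Treewidth 3.
One optimal decomposition is:
Bags: B1 = {a, b, c, d}
Tree: (single bag)

A single bag containing all 4 vertices is trivially a valid decomposition of width 3. Conversely, {a, b, c, d} is a clique of size 4, and the vertices of any clique must share a bag in every tree decomposition; so some bag has ≥ 4 vertices and tw(G) ≥ 3. The upper and lower bounds meet at 3, so that is the treewidth.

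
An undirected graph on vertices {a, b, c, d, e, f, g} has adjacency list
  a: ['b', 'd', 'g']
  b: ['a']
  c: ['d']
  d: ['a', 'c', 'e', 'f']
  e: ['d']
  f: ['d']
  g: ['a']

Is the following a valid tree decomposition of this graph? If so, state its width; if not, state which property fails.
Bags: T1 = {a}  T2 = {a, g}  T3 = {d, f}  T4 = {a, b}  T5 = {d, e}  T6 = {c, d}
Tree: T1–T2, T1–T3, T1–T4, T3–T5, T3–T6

No — edge (d,a) lies in no bag.

A tree decomposition must satisfy three properties: every vertex lies in some bag; for every edge, both endpoints lie together in some bag; and for every vertex, the bags containing it form a connected subtree. Here edge (d,a) lies in no bag, so the decomposition is invalid.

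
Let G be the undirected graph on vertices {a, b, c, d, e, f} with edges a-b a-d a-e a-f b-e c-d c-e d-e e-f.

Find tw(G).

2

A width-2 tree decomposition is:
Bags: B1 = {a, e, f}  B2 = {a, b, e}  B3 = {a, d, e}  B4 = {c, d, e}
Tree: B1–B2, B2–B3, B3–B4
Each bag holds 3 vertices, so the decomposition has width 2, which upper-bounds the treewidth. For the lower bound, the 3 vertices {c, d, e} are pairwise adjacent, and any tree decomposition puts a clique entirely inside one bag — forcing width ≥ 2. The upper and lower bounds meet at 2, so that is the treewidth.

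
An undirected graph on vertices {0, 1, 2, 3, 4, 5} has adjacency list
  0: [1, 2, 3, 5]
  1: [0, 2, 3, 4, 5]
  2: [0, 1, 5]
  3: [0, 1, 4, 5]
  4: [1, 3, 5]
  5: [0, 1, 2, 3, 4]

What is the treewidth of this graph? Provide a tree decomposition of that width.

Every bag has size at most 4, so the width is 4 − 1 = 3 and tw(G) ≤ 3. Conversely, {0, 1, 2, 5} is a clique of size 4, and the vertices of any clique must share a bag in every tree decomposition; so some bag has ≥ 4 vertices and tw(G) ≥ 3. Therefore the treewidth is 3.

Treewidth 3.
One optimal decomposition is:
Bags: B1 = {0, 1, 3, 5}  B2 = {1, 3, 4, 5}  B3 = {0, 1, 2, 5}
Tree: B1–B2, B1–B3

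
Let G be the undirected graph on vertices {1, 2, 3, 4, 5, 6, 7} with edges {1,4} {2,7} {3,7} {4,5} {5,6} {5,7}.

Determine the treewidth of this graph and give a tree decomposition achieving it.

Treewidth 1.
One optimal decomposition is:
Bags: B1 = {5, 6}  B2 = {4, 5}  B3 = {5, 7}  B4 = {2, 7}  B5 = {1, 4}  B6 = {3, 7}
Tree: B1–B2, B2–B3, B3–B4, B2–B5, B3–B6

Each bag holds 2 vertices, so the decomposition has width 1, which upper-bounds the treewidth. Any graph with an edge has treewidth ≥ 1, and G has the edge 6–5. Therefore the treewidth is 1.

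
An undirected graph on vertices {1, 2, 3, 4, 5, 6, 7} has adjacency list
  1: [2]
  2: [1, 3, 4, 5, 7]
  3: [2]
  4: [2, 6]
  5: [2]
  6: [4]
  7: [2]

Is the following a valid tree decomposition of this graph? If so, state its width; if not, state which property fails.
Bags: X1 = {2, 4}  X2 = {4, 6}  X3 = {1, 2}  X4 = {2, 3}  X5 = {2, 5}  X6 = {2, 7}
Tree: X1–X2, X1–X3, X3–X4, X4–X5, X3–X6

Yes; width 1.

Vertex coverage: the bags together contain {1, 2, 3, 4, 5, 6, 7}, the full vertex set. Edge coverage: each edge of G has both endpoints in at least one bag. Running intersection: for every vertex, the bags containing it form a connected subtree. All three properties hold, so this is a valid tree decomposition of width max|bag| − 1 = 1, and hence tw(G) ≤ 1.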